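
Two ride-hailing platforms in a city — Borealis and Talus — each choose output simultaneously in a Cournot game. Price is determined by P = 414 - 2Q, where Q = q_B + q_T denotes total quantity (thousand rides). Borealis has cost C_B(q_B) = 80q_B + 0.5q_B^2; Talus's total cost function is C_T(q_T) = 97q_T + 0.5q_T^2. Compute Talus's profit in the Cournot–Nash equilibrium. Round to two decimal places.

4766.94

Borealis's profit: π_B = (414 - 2Q)q_B - (80q_B + (1/2)q_B²). Setting ∂π_B/∂q_B = 0: 334 - 5q_B - 2(q_T) = 0.
Talus's profit: π_T = (414 - 2Q)q_T - (97q_T + (1/2)q_T²). Setting ∂π_T/∂q_T = 0: 317 - 5q_T - 2(q_B) = 0.
So q_B = (334 - 2q_T)/5 and q_T = (317 - 2q_B)/5.
Substituting one into the other gives q_B = 148/3 and q_T = 131/3.
Price P = 414 - 2·93 = 228.
Talus's profit: 228·(131/3) - 97·(131/3) - (1/2)(131/3)² = 4766.9444.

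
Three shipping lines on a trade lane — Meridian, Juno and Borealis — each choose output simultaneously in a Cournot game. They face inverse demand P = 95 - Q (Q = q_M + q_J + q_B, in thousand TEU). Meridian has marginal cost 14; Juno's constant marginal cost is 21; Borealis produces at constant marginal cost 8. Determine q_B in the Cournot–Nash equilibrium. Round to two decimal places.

Meridian's profit: π_M = (95 - Q)q_M - (14q_M). Setting ∂π_M/∂q_M = 0: 81 - 2q_M - (q_J + q_B) = 0.
Juno's profit: π_J = (95 - Q)q_J - (21q_J). Setting ∂π_J/∂q_J = 0: 74 - 2q_J - (q_M + q_B) = 0.
Borealis's first-order condition: 87 - 2q_B - (q_M + q_J) = 0.
Adding the 3 first-order conditions: 242 − 4Q = 0, so Q = 121/2.
Back-substituting: q_M = (81 − 121/2) = 41/2, q_J = (74 − 121/2) = 27/2, q_B = (87 − 121/2) = 53/2.

26.50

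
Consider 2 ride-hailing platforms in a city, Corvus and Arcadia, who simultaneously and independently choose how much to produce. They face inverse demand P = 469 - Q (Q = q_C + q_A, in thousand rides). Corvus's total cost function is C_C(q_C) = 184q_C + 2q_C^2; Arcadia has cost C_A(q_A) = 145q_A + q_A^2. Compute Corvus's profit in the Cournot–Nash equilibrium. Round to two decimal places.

3776.12

Corvus's profit: π_C = (469 - Q)q_C - (184q_C + 2q_C²). Setting ∂π_C/∂q_C = 0: 285 - 6q_C - (q_A) = 0.
Arcadia's profit: π_A = (469 - Q)q_A - (145q_A + q_A²). Setting ∂π_A/∂q_A = 0: 324 - 4q_A - (q_C) = 0.
Rearranging gives the reaction functions q_C = (285 - q_A)/6 and q_A = (324 - q_C)/4.
Substituting one into the other gives q_C = 816/23 and q_A = 1659/23.
Price P = 469 - 107.6087 = 361.3913.
Corvus's profit: 361.3913·(816/23) - 184·(816/23) - 2(816/23)² = 3776.1210.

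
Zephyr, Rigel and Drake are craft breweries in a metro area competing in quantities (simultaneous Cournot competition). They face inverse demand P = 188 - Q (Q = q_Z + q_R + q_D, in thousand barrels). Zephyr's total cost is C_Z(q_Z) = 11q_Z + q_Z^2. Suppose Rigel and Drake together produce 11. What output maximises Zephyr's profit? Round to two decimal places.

With rivals' combined output fixed at 11, Zephyr's profit is π_Z = (188 - 11 - q_Z)q_Z - (11q_Z + q_Z²) = (177 - q_Z)q_Z - (11q_Z + q_Z²).
∂π_Z/∂q_Z = 166 - 4q_Z = 0, so q_Z = 83/2.

41.50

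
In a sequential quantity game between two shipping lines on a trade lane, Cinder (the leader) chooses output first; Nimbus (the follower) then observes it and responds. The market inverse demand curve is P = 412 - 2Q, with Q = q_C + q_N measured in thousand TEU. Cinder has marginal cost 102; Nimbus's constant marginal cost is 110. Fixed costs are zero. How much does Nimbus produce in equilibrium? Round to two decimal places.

Solve by backward induction. Given q_C, the follower Nimbus maximises π_N = (412 - 2q_C - 2q_N)q_N - 110q_N.
Setting the follower's marginal profit to zero, 302 - 2q_C - 4q_N = 0, i.e. q_N = (302 - 2q_C)/4.
The leader anticipates this reaction. Substituting into P = 412 - 2Q gives P = 261 - q_C, so π_C = (261 - q_C)q_C - 102q_C.
The leader's first-order condition 159 - 2q_C = 0 yields q_C = 159/2.
Then q_N = (302 - 2·(159/2))/4 = 143/4.

35.75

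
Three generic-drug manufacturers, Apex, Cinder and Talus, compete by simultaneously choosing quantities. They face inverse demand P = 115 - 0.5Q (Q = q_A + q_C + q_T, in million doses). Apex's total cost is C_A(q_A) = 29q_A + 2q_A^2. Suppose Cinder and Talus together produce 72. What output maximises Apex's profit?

With rivals' combined output fixed at 72, Apex's profit is π_A = (115 - (1/2)·72 - (1/2)q_A)q_A - (29q_A + 2q_A²) = (79 - (1/2)q_A)q_A - (29q_A + 2q_A²).
∂π_A/∂q_A = 50 - 5q_A = 0, so q_A = 10.

10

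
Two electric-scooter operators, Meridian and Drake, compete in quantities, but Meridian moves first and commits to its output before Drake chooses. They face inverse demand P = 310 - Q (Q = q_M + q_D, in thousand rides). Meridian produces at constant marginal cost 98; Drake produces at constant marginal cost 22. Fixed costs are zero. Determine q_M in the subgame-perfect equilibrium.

The follower Drake best-responds to any q_M: π_D = (310 - Q)q_D - 22q_D.
∂π_D/∂q_D = 288 - q_M - 2q_D = 0 gives the reaction function q_D = (288 - q_M)/2.
Meridian substitutes q_D(q_M) into its own profit: π_M = q_M(310 - q_M - (288 - q_M)/2) - 98q_M = (166 - (1/2)q_M)q_M - 98q_M.
The leader's first-order condition 68 - q_M = 0 yields q_M = 68.
Then q_D = (288 - 68)/2 = 110.

68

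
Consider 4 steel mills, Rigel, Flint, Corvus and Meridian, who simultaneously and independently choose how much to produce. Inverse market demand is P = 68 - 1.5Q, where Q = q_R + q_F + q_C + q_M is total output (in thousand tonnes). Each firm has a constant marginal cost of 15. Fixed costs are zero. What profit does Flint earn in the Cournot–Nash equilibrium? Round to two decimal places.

Each firm earns π_i = (68 - 1.5Q)q_i - 15q_i.
First-order condition (treating rivals' output as given): 53 - 3q_i - (3/2)·Σ_{j≠i} q_j = 0.
By symmetry each firm produces the same amount; substituting Σ_{j≠i} q_j = 3q_i yields q_i = 53/(15/2) = 106/15.
Price P = 68 - (3/2)·(424/15) = 128/5.
Flint's profit: (128/5 - 15)·(106/15) = 74.9067.

74.91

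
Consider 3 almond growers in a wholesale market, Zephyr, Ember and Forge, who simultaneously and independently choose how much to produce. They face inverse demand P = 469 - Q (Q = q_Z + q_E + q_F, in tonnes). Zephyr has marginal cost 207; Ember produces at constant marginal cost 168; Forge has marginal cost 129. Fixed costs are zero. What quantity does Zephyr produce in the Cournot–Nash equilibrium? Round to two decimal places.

Zephyr's profit: π_Z = (469 - Q)q_Z - (207q_Z). Setting ∂π_Z/∂q_Z = 0: 262 - 2q_Z - (q_E + q_F) = 0.
Ember's profit: π_E = (469 - Q)q_E - (168q_E). Setting ∂π_E/∂q_E = 0: 301 - 2q_E - (q_Z + q_F) = 0.
Forge's profit: π_F = (469 - Q)q_F - (129q_F). Setting ∂π_F/∂q_F = 0: 340 - 2q_F - (q_Z + q_E) = 0.
Summing all 3 equations gives 903 − 4Q = 0, hence Q = 903/4.
Back-substituting: q_Z = (262 − 903/4) = 145/4, q_E = (301 − 903/4) = 301/4, q_F = (340 − 903/4) = 457/4.

36.25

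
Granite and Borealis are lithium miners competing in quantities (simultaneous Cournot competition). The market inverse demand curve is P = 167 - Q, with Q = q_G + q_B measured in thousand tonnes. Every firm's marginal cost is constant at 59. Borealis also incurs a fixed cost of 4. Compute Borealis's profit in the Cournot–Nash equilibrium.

1292

Each firm earns π_i = (167 - Q)q_i - 59q_i.
Setting ∂π_i/∂q_i = 0 with rivals' quantities fixed: 108 - 2q_i - q_j = 0.
With identical firms every q_j equals q_i, so q_j = q_i and 108 = 3q_i, giving q_i = 36.
Price P = 167 - 72 = 95.
Borealis's profit: (95 - 59)·36 - 4 = 1292.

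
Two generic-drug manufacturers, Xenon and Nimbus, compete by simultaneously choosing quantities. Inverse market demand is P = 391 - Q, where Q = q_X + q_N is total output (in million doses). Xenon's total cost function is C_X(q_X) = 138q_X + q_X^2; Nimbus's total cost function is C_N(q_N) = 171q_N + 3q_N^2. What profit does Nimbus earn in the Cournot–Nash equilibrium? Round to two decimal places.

Xenon's profit: π_X = (391 - Q)q_X - (138q_X + q_X²). Setting ∂π_X/∂q_X = 0: 253 - 4q_X - (q_N) = 0.
Nimbus's profit: π_N = (391 - Q)q_N - (171q_N + 3q_N²). Setting ∂π_N/∂q_N = 0: 220 - 8q_N - (q_X) = 0.
Rearranging gives the reaction functions q_X = (253 - q_N)/4 and q_N = (220 - q_X)/8.
Solving the pair: q_X = 1804/31, q_N = 627/31.
Price P = 391 - 78.4194 = 312.5806.
Nimbus's profit: 312.5806·(627/31) - 171·(627/31) - 3(627/31)² = 1636.3330.

1636.33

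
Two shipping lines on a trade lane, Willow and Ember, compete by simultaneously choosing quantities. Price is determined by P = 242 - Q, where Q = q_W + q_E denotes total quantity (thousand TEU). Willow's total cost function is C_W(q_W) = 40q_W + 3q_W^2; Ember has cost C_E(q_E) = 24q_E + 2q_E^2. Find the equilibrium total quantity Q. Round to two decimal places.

Willow's profit: π_W = (242 - Q)q_W - (40q_W + 3q_W²). Setting ∂π_W/∂q_W = 0: 202 - 8q_W - (q_E) = 0.
Ember's profit: π_E = (242 - Q)q_E - (24q_E + 2q_E²). Setting ∂π_E/∂q_E = 0: 218 - 6q_E - (q_W) = 0.
So q_W = (202 - q_E)/8 and q_E = (218 - q_W)/6.
Solving the pair: q_W = 994/47, q_E = 1542/47.
Total output Q = 994/47 + 1542/47 = 53.9574.

53.96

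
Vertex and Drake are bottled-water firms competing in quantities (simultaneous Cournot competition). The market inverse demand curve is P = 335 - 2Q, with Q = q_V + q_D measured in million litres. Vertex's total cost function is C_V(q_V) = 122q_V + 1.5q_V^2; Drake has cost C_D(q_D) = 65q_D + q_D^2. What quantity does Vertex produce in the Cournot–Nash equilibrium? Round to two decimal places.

19.42

Vertex's profit: π_V = (335 - 2Q)q_V - (122q_V + (3/2)q_V²). Setting ∂π_V/∂q_V = 0: 213 - 7q_V - 2(q_D) = 0.
Drake's first-order condition: 270 - 6q_D - 2(q_V) = 0.
Rearranging gives the reaction functions q_V = (213 - 2q_D)/7 and q_D = (270 - 2q_V)/6.
Solving the pair: q_V = 369/19, q_D = 732/19.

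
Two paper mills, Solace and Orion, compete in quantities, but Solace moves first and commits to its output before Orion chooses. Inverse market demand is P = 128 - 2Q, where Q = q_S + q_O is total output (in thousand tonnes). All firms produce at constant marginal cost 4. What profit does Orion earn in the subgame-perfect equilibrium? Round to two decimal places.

The follower Orion best-responds to any q_S: π_O = (128 - 2Q)q_O - 4q_O.
Setting the follower's marginal profit to zero, 124 - 2q_S - 4q_O = 0, i.e. q_O = (124 - 2q_S)/4.
Solace substitutes q_O(q_S) into its own profit: π_S = q_S(128 - 2q_S - (124 - 2q_S)/2) - 4q_S = (66 - q_S)q_S - 4q_S.
The leader's first-order condition 62 - 2q_S = 0 yields q_S = 31.
Then q_O = (124 - 2·31)/4 = 31/2.
Price P = 128 - 2·(93/2) = 35.
Orion's profit: (35 - 4)·(31/2) = 961/2.

480.50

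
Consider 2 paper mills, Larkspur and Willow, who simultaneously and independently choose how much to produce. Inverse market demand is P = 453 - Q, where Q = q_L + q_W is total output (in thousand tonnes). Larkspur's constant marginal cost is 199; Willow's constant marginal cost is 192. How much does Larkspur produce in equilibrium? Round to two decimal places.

Larkspur's profit: π_L = (453 - Q)q_L - (199q_L). Setting ∂π_L/∂q_L = 0: 254 - 2q_L - (q_W) = 0.
Willow's profit: π_W = (453 - Q)q_W - (192q_W). Setting ∂π_W/∂q_W = 0: 261 - 2q_W - (q_L) = 0.
Best responses: q_L = (254 - q_W)/2, q_W = (261 - q_L)/2.
Solving the pair: q_L = 247/3, q_W = 268/3.

82.33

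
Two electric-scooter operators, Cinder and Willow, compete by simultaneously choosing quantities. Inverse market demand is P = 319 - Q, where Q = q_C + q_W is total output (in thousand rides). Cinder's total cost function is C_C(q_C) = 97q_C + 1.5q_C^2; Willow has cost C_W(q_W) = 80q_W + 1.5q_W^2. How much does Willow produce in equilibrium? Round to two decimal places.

40.54

Cinder's profit: π_C = (319 - Q)q_C - (97q_C + (3/2)q_C²). Setting ∂π_C/∂q_C = 0: 222 - 5q_C - (q_W) = 0.
Willow's first-order condition: 239 - 5q_W - (q_C) = 0.
So q_C = (222 - q_W)/5 and q_W = (239 - q_C)/5.
Solving the pair: q_C = 871/24, q_W = 973/24.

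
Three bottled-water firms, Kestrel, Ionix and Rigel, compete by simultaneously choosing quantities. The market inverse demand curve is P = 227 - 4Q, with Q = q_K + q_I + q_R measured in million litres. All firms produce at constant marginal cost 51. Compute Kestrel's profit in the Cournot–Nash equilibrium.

484

A representative firm's profit is π_i = q_i(227 - 4Q) - 51q_i.
Setting ∂π_i/∂q_i = 0 with rivals' quantities fixed: 176 - 8q_i - 4·Σ_{j≠i} q_j = 0.
By symmetry each firm produces the same amount; substituting Σ_{j≠i} q_j = 2q_i yields q_i = 176/16 = 11.
Price P = 227 - 4·33 = 95.
Kestrel's profit: (95 - 51)·11 = 484.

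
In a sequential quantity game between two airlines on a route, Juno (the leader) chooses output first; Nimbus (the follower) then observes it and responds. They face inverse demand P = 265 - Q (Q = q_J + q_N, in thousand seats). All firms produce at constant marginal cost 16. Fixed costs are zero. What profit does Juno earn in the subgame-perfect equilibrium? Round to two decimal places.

7750.13

The follower Nimbus best-responds to any q_J: π_N = (265 - Q)q_N - 16q_N.
Setting the follower's marginal profit to zero, 249 - q_J - 2q_N = 0, i.e. q_N = (249 - q_J)/2.
Juno substitutes q_N(q_J) into its own profit: π_J = q_J(265 - q_J - (249 - q_J)/2) - 16q_J = (281/2 - (1/2)q_J)q_J - 16q_J.
The leader's first-order condition 249/2 - q_J = 0 yields q_J = 249/2.
Then q_N = (249 - 249/2)/2 = 249/4.
Price P = 265 - 747/4 = 313/4.
Juno's profit: (313/4 - 16)·(249/2) = 7750.1250.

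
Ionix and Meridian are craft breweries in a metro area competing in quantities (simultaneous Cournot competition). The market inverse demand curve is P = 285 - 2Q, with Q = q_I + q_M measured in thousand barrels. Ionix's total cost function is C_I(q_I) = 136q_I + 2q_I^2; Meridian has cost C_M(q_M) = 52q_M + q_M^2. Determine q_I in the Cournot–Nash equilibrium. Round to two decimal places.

9.73

Ionix's profit: π_I = (285 - 2Q)q_I - (136q_I + 2q_I²). Setting ∂π_I/∂q_I = 0: 149 - 8q_I - 2(q_M) = 0.
Meridian's profit: π_M = (285 - 2Q)q_M - (52q_M + q_M²). Setting ∂π_M/∂q_M = 0: 233 - 6q_M - 2(q_I) = 0.
Best responses: q_I = (149 - 2q_M)/8, q_M = (233 - 2q_I)/6.
Solving the pair: q_I = 107/11, q_M = 783/22.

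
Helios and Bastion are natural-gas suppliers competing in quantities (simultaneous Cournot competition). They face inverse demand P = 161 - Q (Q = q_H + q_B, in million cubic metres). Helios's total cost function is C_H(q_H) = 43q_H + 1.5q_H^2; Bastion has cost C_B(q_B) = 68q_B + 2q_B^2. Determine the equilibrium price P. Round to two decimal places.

127.83

Helios's profit: π_H = (161 - Q)q_H - (43q_H + (3/2)q_H²). Setting ∂π_H/∂q_H = 0: 118 - 5q_H - (q_B) = 0.
Bastion's profit: π_B = (161 - Q)q_B - (68q_B + 2q_B²). Setting ∂π_B/∂q_B = 0: 93 - 6q_B - (q_H) = 0.
Best responses: q_H = (118 - q_B)/5, q_B = (93 - q_H)/6.
Substituting one into the other gives q_H = 615/29 and q_B = 347/29.
Total output Q = 962/29, so price P = 161 - 962/29 = 127.8276.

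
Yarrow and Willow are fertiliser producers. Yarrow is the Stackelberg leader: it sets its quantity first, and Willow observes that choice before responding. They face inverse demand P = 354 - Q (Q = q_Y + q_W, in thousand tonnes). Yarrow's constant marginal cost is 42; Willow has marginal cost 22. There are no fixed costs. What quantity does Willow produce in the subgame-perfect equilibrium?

93

The follower Willow best-responds to any q_Y: π_W = (354 - Q)q_W - 22q_W.
∂π_W/∂q_W = 332 - q_Y - 2q_W = 0 gives the reaction function q_W = (332 - q_Y)/2.
The leader anticipates this reaction. Substituting into P = 354 - Q gives P = 188 - (1/2)q_Y, so π_Y = (188 - (1/2)q_Y)q_Y - 42q_Y.
The leader's first-order condition 146 - q_Y = 0 yields q_Y = 146.
Then q_W = (332 - 146)/2 = 93.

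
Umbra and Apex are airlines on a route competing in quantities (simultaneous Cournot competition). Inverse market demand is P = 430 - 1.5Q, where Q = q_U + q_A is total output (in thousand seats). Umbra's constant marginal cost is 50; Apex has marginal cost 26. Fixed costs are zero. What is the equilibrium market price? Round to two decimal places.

168.67

Umbra's profit: π_U = (430 - 1.5Q)q_U - (50q_U). Setting ∂π_U/∂q_U = 0: 380 - 3q_U - (3/2)(q_A) = 0.
Apex's profit: π_A = (430 - 1.5Q)q_A - (26q_A). Setting ∂π_A/∂q_A = 0: 404 - 3q_A - (3/2)(q_U) = 0.
So q_U = (380 - (3/2)q_A)/3 and q_A = (404 - (3/2)q_U)/3.
Substituting one into the other gives q_U = 712/9 and q_A = 856/9.
Total output Q = 1568/9, so price P = 430 - (3/2)·(1568/9) = 506/3.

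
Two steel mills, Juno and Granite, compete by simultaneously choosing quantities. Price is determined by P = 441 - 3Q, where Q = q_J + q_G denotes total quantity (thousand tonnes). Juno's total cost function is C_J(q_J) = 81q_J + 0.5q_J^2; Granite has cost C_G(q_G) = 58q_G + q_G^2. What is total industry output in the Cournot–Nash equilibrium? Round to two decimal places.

70.89

Juno's profit: π_J = (441 - 3Q)q_J - (81q_J + (1/2)q_J²). Setting ∂π_J/∂q_J = 0: 360 - 7q_J - 3(q_G) = 0.
Granite's first-order condition: 383 - 8q_G - 3(q_J) = 0.
Best responses: q_J = (360 - 3q_G)/7, q_G = (383 - 3q_J)/8.
Substituting one into the other gives q_J = 1731/47 and q_G = 1601/47.
Total output Q = 1731/47 + 1601/47 = 70.8936.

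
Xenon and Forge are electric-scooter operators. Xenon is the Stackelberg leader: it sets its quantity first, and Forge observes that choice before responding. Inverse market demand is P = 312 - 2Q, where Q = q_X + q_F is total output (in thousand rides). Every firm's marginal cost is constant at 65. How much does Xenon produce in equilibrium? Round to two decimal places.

The follower Forge best-responds to any q_X: π_F = (312 - 2Q)q_F - 65q_F.
∂π_F/∂q_F = 247 - 2q_X - 4q_F = 0 gives the reaction function q_F = (247 - 2q_X)/4.
The leader anticipates this reaction. Substituting into P = 312 - 2Q gives P = 377/2 - q_X, so π_X = (377/2 - q_X)q_X - 65q_X.
The leader's first-order condition 247/2 - 2q_X = 0 yields q_X = 247/4.
Then q_F = (247 - 2·(247/4))/4 = 247/8.

61.75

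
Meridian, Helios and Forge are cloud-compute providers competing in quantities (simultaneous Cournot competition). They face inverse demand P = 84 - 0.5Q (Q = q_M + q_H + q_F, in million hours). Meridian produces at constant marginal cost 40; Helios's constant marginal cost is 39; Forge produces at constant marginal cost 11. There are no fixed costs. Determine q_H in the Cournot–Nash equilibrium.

Meridian's profit: π_M = (84 - 0.5Q)q_M - (40q_M). Setting ∂π_M/∂q_M = 0: 44 - q_M - (1/2)(q_H + q_F) = 0.
Helios's first-order condition: 45 - q_H - (1/2)(q_M + q_F) = 0.
Forge's first-order condition: 73 - q_F - (1/2)(q_M + q_H) = 0.
Summing all 3 equations gives 162 − 2Q = 0, hence Q = 81.
Back-substituting: q_M = (44 − 81/2)/(1/2) = 7, q_H = (45 − 81/2)/(1/2) = 9, q_F = (73 − 81/2)/(1/2) = 65.

9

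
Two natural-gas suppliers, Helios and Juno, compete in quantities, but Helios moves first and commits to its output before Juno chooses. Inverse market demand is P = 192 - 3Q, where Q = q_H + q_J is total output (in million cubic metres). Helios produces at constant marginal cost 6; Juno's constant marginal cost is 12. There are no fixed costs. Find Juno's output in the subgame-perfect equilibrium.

The follower Juno best-responds to any q_H: π_J = (192 - 3Q)q_J - 12q_J.
∂π_J/∂q_J = 180 - 3q_H - 6q_J = 0 gives the reaction function q_J = (180 - 3q_H)/6.
The leader anticipates this reaction. Substituting into P = 192 - 3Q gives P = 102 - (3/2)q_H, so π_H = (102 - (3/2)q_H)q_H - 6q_H.
The leader's first-order condition 96 - 3q_H = 0 yields q_H = 32.
Then q_J = (180 - 3·32)/6 = 14.

14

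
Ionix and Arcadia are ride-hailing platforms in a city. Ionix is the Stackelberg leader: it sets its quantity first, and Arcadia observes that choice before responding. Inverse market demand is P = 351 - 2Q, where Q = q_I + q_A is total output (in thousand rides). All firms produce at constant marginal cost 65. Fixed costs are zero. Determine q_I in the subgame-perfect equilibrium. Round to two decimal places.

71.50

The follower Arcadia best-responds to any q_I: π_A = (351 - 2Q)q_A - 65q_A.
Follower FOC: 286 - 2q_I - 4q_A = 0, so q_A(q_I) = (286 - 2q_I)/4.
The leader anticipates this reaction. Substituting into P = 351 - 2Q gives P = 208 - q_I, so π_I = (208 - q_I)q_I - 65q_I.
Leader FOC: 143 - 2q_I = 0, so q_I = 143/2.
Then q_A = (286 - 2·(143/2))/4 = 143/4.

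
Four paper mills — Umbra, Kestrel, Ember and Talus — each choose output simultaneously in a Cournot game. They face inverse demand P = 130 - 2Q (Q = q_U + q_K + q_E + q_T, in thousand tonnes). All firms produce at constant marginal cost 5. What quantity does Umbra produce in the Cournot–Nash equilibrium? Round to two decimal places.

12.50

A representative firm's profit is π_i = q_i(130 - 2Q) - 5q_i.
First-order condition (treating rivals' output as given): 125 - 4q_i - 2·Σ_{j≠i} q_j = 0.
By symmetry each firm produces the same amount; substituting Σ_{j≠i} q_j = 3q_i yields q_i = 125/10 = 25/2.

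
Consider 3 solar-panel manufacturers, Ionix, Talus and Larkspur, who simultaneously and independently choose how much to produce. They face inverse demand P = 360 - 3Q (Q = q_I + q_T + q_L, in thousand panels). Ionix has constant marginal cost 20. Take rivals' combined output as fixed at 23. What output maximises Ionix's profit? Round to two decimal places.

With rivals' combined output fixed at 23, Ionix's profit is π_I = (360 - 3·23 - 3q_I)q_I - (20q_I) = (291 - 3q_I)q_I - (20q_I).
∂π_I/∂q_I = 271 - 6q_I = 0, so q_I = 271/6.

45.17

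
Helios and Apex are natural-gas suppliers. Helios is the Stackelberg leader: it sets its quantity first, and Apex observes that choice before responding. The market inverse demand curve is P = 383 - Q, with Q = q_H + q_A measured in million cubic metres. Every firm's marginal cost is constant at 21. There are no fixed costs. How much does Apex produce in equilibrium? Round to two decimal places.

Solve by backward induction. Given q_H, the follower Apex maximises π_A = (383 - q_H - q_A)q_A - 21q_A.
∂π_A/∂q_A = 362 - q_H - 2q_A = 0 gives the reaction function q_A = (362 - q_H)/2.
Helios substitutes q_A(q_H) into its own profit: π_H = q_H(383 - q_H - (362 - q_H)/2) - 21q_H = (202 - (1/2)q_H)q_H - 21q_H.
Leader FOC: 181 - q_H = 0, so q_H = 181.
Then q_A = (362 - 181)/2 = 181/2.

90.50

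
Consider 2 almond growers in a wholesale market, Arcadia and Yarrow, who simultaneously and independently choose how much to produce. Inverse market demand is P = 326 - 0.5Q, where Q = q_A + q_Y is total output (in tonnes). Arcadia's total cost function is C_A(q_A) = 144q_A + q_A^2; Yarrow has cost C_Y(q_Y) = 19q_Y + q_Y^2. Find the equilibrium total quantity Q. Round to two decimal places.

Arcadia's profit: π_A = (326 - 0.5Q)q_A - (144q_A + q_A²). Setting ∂π_A/∂q_A = 0: 182 - 3q_A - (1/2)(q_Y) = 0.
Yarrow's profit: π_Y = (326 - 0.5Q)q_Y - (19q_Y + q_Y²). Setting ∂π_Y/∂q_Y = 0: 307 - 3q_Y - (1/2)(q_A) = 0.
Rearranging gives the reaction functions q_A = (182 - (1/2)q_Y)/3 and q_Y = (307 - (1/2)q_A)/3.
Solving the pair: q_A = 314/7, q_Y = 664/7.
Total output Q = 314/7 + 664/7 = 978/7.

139.71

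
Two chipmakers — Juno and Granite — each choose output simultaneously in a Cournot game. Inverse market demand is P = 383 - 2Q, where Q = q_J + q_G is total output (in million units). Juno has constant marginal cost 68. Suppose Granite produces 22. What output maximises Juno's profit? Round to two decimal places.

With the rival's output fixed at 22, Juno's profit is π_J = (383 - 2·22 - 2q_J)q_J - (68q_J) = (339 - 2q_J)q_J - (68q_J).
∂π_J/∂q_J = 271 - 4q_J = 0, so q_J = 271/4.

67.75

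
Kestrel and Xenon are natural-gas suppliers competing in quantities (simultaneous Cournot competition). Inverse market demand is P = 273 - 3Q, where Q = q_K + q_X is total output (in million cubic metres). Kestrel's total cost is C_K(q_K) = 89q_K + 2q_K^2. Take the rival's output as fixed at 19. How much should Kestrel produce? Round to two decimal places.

With the rival's output fixed at 19, Kestrel's profit is π_K = (273 - 3·19 - 3q_K)q_K - (89q_K + 2q_K²) = (216 - 3q_K)q_K - (89q_K + 2q_K²).
∂π_K/∂q_K = 127 - 10q_K = 0, so q_K = 127/10.

12.70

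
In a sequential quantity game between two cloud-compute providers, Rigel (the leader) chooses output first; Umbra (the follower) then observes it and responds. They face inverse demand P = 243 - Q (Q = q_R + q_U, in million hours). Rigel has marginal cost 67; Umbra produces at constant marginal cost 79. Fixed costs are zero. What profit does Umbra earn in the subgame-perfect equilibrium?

The follower Umbra best-responds to any q_R: π_U = (243 - Q)q_U - 79q_U.
Setting the follower's marginal profit to zero, 164 - q_R - 2q_U = 0, i.e. q_U = (164 - q_R)/2.
Rigel substitutes q_U(q_R) into its own profit: π_R = q_R(243 - q_R - (164 - q_R)/2) - 67q_R = (161 - (1/2)q_R)q_R - 67q_R.
The leader's first-order condition 94 - q_R = 0 yields q_R = 94.
Then q_U = (164 - 94)/2 = 35.
Price P = 243 - 129 = 114.
Umbra's profit: (114 - 79)·35 = 1225.

1225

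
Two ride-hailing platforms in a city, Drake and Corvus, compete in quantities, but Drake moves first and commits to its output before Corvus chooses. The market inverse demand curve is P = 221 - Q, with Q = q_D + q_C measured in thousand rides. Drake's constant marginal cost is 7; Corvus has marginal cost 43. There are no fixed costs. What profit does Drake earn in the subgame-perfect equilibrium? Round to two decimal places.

The follower Corvus best-responds to any q_D: π_C = (221 - Q)q_C - 43q_C.
Follower FOC: 178 - q_D - 2q_C = 0, so q_C(q_D) = (178 - q_D)/2.
Drake substitutes q_C(q_D) into its own profit: π_D = q_D(221 - q_D - (178 - q_D)/2) - 7q_D = (132 - (1/2)q_D)q_D - 7q_D.
Maximising: ∂π_D/∂q_D = 125 - q_D = 0, giving q_D = 125.
Then q_C = (178 - 125)/2 = 53/2.
Price P = 221 - 303/2 = 139/2.
Drake's profit: (139/2 - 7)·125 = 7812.5000.

7812.50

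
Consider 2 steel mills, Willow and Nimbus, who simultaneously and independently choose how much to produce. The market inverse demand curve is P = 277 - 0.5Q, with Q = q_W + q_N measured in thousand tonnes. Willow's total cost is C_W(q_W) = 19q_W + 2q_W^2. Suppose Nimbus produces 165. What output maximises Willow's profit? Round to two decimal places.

35.10

With the rival's output fixed at 165, Willow's profit is π_W = (277 - (1/2)·165 - (1/2)q_W)q_W - (19q_W + 2q_W²) = (389/2 - (1/2)q_W)q_W - (19q_W + 2q_W²).
∂π_W/∂q_W = 351/2 - 5q_W = 0, so q_W = 351/10.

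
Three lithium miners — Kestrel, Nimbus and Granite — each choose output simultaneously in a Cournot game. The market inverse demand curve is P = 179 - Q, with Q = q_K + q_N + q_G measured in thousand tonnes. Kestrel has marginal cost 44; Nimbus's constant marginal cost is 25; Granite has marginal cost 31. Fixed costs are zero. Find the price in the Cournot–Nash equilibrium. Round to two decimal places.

69.75

Kestrel's profit: π_K = (179 - Q)q_K - (44q_K). Setting ∂π_K/∂q_K = 0: 135 - 2q_K - (q_N + q_G) = 0.
Nimbus's first-order condition: 154 - 2q_N - (q_K + q_G) = 0.
Granite's first-order condition: 148 - 2q_G - (q_K + q_N) = 0.
Summing all 3 equations gives 437 − 4Q = 0, hence Q = 437/4.
Back-substituting: q_K = (135 − 437/4) = 103/4, q_N = (154 − 437/4) = 179/4, q_G = (148 − 437/4) = 155/4.
Total output Q = 437/4, so price P = 179 - 437/4 = 279/4.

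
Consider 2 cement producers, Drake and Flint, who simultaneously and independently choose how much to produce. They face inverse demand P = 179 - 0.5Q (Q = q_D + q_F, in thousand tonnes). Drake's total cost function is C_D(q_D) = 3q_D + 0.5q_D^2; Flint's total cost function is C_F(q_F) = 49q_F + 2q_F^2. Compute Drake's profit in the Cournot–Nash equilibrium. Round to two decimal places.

6987.25

Drake's profit: π_D = (179 - 0.5Q)q_D - (3q_D + (1/2)q_D²). Setting ∂π_D/∂q_D = 0: 176 - 2q_D - (1/2)(q_F) = 0.
Flint's profit: π_F = (179 - 0.5Q)q_F - (49q_F + 2q_F²). Setting ∂π_F/∂q_F = 0: 130 - 5q_F - (1/2)(q_D) = 0.
So q_D = (176 - (1/2)q_F)/2 and q_F = (130 - (1/2)q_D)/5.
Substituting one into the other gives q_D = 83.5897 and q_F = 688/39.
Price P = 179 - (1/2)·(1316/13) = 1669/13.
Drake's profit: (1669/13)·83.5897 - 3·83.5897 - (1/2)·83.5897² = 6987.2452.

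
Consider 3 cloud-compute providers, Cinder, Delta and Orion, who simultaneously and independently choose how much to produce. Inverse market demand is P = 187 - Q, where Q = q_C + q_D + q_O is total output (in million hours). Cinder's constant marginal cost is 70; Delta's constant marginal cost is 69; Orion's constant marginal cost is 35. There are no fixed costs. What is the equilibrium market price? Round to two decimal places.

90.25

Cinder's profit: π_C = (187 - Q)q_C - (70q_C). Setting ∂π_C/∂q_C = 0: 117 - 2q_C - (q_D + q_O) = 0.
Delta's profit: π_D = (187 - Q)q_D - (69q_D). Setting ∂π_D/∂q_D = 0: 118 - 2q_D - (q_C + q_O) = 0.
Orion's profit: π_O = (187 - Q)q_O - (35q_O). Setting ∂π_O/∂q_O = 0: 152 - 2q_O - (q_C + q_D) = 0.
Adding the 3 first-order conditions: 387 − 4Q = 0, so Q = 387/4.
Back-substituting: q_C = (117 − 387/4) = 81/4, q_D = (118 − 387/4) = 85/4, q_O = (152 − 387/4) = 221/4.
Total output Q = 387/4, so price P = 187 - 387/4 = 361/4.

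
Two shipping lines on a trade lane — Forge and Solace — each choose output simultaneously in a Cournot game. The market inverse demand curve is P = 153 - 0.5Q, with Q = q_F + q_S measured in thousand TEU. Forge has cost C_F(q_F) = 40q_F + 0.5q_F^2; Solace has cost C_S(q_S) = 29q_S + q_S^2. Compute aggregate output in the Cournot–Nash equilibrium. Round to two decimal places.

Forge's profit: π_F = (153 - 0.5Q)q_F - (40q_F + (1/2)q_F²). Setting ∂π_F/∂q_F = 0: 113 - 2q_F - (1/2)(q_S) = 0.
Solace's first-order condition: 124 - 3q_S - (1/2)(q_F) = 0.
Rearranging gives the reaction functions q_F = (113 - (1/2)q_S)/2 and q_S = (124 - (1/2)q_F)/3.
Substituting one into the other gives q_F = 1108/23 and q_S = 766/23.
Total output Q = 1108/23 + 766/23 = 1874/23.

81.48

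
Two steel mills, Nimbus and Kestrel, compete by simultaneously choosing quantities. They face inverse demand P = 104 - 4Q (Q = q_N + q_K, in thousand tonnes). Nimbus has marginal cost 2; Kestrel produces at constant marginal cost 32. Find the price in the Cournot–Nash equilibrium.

46

Nimbus's profit: π_N = (104 - 4Q)q_N - (2q_N). Setting ∂π_N/∂q_N = 0: 102 - 8q_N - 4(q_K) = 0.
Kestrel's profit: π_K = (104 - 4Q)q_K - (32q_K). Setting ∂π_K/∂q_K = 0: 72 - 8q_K - 4(q_N) = 0.
Rearranging gives the reaction functions q_N = (102 - 4q_K)/8 and q_K = (72 - 4q_N)/8.
Substituting one into the other gives q_N = 11 and q_K = 7/2.
Total output Q = 29/2, so price P = 104 - 4·(29/2) = 46.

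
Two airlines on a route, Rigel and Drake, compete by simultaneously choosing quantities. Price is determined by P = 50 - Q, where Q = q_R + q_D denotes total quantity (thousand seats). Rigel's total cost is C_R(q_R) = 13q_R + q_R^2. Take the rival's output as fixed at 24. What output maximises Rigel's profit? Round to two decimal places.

3.25

With the rival's output fixed at 24, Rigel's profit is π_R = (50 - 24 - q_R)q_R - (13q_R + q_R²) = (26 - q_R)q_R - (13q_R + q_R²).
∂π_R/∂q_R = 13 - 4q_R = 0, so q_R = 13/4.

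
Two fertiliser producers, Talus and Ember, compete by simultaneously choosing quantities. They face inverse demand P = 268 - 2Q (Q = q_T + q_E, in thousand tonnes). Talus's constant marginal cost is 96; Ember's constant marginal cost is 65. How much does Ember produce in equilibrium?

Talus's profit: π_T = (268 - 2Q)q_T - (96q_T). Setting ∂π_T/∂q_T = 0: 172 - 4q_T - 2(q_E) = 0.
Ember's profit: π_E = (268 - 2Q)q_E - (65q_E). Setting ∂π_E/∂q_E = 0: 203 - 4q_E - 2(q_T) = 0.
Best responses: q_T = (172 - 2q_E)/4, q_E = (203 - 2q_T)/4.
Solving the pair: q_T = 47/2, q_E = 39.

39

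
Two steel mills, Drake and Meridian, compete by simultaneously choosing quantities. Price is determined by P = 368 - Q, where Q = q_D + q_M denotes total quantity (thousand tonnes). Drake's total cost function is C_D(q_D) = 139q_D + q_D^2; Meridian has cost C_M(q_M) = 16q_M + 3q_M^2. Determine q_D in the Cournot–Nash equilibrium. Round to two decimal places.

Drake's profit: π_D = (368 - Q)q_D - (139q_D + q_D²). Setting ∂π_D/∂q_D = 0: 229 - 4q_D - (q_M) = 0.
Meridian's profit: π_M = (368 - Q)q_M - (16q_M + 3q_M²). Setting ∂π_M/∂q_M = 0: 352 - 8q_M - (q_D) = 0.
So q_D = (229 - q_M)/4 and q_M = (352 - q_D)/8.
Substituting one into the other gives q_D = 1480/31 and q_M = 1179/31.

47.74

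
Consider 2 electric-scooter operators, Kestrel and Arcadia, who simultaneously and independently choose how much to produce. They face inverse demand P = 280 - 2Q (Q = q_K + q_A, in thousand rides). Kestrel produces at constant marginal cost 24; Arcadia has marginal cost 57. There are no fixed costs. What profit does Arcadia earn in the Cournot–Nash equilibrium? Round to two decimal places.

Kestrel's profit: π_K = (280 - 2Q)q_K - (24q_K). Setting ∂π_K/∂q_K = 0: 256 - 4q_K - 2(q_A) = 0.
Arcadia's profit: π_A = (280 - 2Q)q_A - (57q_A). Setting ∂π_A/∂q_A = 0: 223 - 4q_A - 2(q_K) = 0.
Rearranging gives the reaction functions q_K = (256 - 2q_A)/4 and q_A = (223 - 2q_K)/4.
Substituting one into the other gives q_K = 289/6 and q_A = 95/3.
Price P = 280 - 2·(479/6) = 361/3.
Arcadia's profit: (361/3 - 57)·(95/3) = 2005.5556.

2005.56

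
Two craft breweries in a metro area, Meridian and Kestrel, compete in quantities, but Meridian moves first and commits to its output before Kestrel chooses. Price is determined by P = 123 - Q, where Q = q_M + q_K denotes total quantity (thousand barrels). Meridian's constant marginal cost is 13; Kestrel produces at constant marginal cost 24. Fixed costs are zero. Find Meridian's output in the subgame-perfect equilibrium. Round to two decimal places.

The follower Kestrel best-responds to any q_M: π_K = (123 - Q)q_K - 24q_K.
Follower FOC: 99 - q_M - 2q_K = 0, so q_K(q_M) = (99 - q_M)/2.
Meridian substitutes q_K(q_M) into its own profit: π_M = q_M(123 - q_M - (99 - q_M)/2) - 13q_M = (147/2 - (1/2)q_M)q_M - 13q_M.
The leader's first-order condition 121/2 - q_M = 0 yields q_M = 121/2.
Then q_K = (99 - 121/2)/2 = 77/4.

60.50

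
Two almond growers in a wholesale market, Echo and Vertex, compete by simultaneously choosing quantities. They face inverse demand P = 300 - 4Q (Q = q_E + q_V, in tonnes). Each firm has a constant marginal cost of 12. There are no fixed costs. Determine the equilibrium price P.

A representative firm's profit is π_i = q_i(300 - 4Q) - 12q_i.
Setting ∂π_i/∂q_i = 0 with rivals' quantities fixed: 288 - 8q_i - 4q_j = 0.
By symmetry each firm produces the same amount; substituting q_j = q_i yields q_i = 288/12 = 24.
Total output Q = 48, so price P = 300 - 4·48 = 108.

108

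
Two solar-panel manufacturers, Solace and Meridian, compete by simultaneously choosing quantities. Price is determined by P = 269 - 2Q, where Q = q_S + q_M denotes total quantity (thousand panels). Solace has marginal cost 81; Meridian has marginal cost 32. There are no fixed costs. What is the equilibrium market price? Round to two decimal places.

Solace's profit: π_S = (269 - 2Q)q_S - (81q_S). Setting ∂π_S/∂q_S = 0: 188 - 4q_S - 2(q_M) = 0.
Meridian's first-order condition: 237 - 4q_M - 2(q_S) = 0.
Best responses: q_S = (188 - 2q_M)/4, q_M = (237 - 2q_S)/4.
Substituting one into the other gives q_S = 139/6 and q_M = 143/3.
Total output Q = 425/6, so price P = 269 - 2·(425/6) = 382/3.

127.33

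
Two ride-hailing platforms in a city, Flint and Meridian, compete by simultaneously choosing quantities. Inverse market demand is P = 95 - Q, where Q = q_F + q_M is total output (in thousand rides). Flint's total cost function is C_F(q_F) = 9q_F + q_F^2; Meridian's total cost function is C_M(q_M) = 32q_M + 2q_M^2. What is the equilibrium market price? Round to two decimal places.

68.09

Flint's profit: π_F = (95 - Q)q_F - (9q_F + q_F²). Setting ∂π_F/∂q_F = 0: 86 - 4q_F - (q_M) = 0.
Meridian's first-order condition: 63 - 6q_M - (q_F) = 0.
Best responses: q_F = (86 - q_M)/4, q_M = (63 - q_F)/6.
Solving the pair: q_F = 453/23, q_M = 166/23.
Total output Q = 619/23, so price P = 95 - 619/23 = 1566/23.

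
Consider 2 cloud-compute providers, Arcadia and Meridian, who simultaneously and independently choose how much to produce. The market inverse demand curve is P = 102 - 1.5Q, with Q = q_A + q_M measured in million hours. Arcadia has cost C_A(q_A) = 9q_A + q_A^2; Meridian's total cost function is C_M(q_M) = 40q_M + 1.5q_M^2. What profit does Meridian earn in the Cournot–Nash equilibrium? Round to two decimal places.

Arcadia's profit: π_A = (102 - 1.5Q)q_A - (9q_A + q_A²). Setting ∂π_A/∂q_A = 0: 93 - 5q_A - (3/2)(q_M) = 0.
Meridian's first-order condition: 62 - 6q_M - (3/2)(q_A) = 0.
Best responses: q_A = (93 - (3/2)q_M)/5, q_M = (62 - (3/2)q_A)/6.
Solving the pair: q_A = 620/37, q_M = 682/111.
Price P = 102 - (3/2)·22.9009 = 67.6486.
Meridian's profit: 67.6486·(682/111) - 40·(682/111) - (3/2)(682/111)² = 113.2515.

113.25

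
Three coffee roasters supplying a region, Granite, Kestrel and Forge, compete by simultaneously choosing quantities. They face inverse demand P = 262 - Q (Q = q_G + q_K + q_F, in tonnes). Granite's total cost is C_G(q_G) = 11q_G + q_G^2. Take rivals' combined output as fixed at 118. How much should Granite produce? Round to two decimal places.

33.25

With rivals' combined output fixed at 118, Granite's profit is π_G = (262 - 118 - q_G)q_G - (11q_G + q_G²) = (144 - q_G)q_G - (11q_G + q_G²).
∂π_G/∂q_G = 133 - 4q_G = 0, so q_G = 133/4.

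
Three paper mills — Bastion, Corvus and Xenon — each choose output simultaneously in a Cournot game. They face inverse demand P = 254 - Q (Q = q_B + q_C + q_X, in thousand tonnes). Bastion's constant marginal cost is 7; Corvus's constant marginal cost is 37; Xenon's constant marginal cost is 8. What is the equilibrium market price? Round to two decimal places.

Bastion's profit: π_B = (254 - Q)q_B - (7q_B). Setting ∂π_B/∂q_B = 0: 247 - 2q_B - (q_C + q_X) = 0.
Corvus's first-order condition: 217 - 2q_C - (q_B + q_X) = 0.
Xenon's profit: π_X = (254 - Q)q_X - (8q_X). Setting ∂π_X/∂q_X = 0: 246 - 2q_X - (q_B + q_C) = 0.
Adding the 3 conditions: 710 − 2Q − 2Q = 0, i.e. Q = 355/2.
Back-substituting: q_B = (247 − 355/2) = 139/2, q_C = (217 − 355/2) = 79/2, q_X = (246 − 355/2) = 137/2.
Total output Q = 355/2, so price P = 254 - 355/2 = 153/2.

76.50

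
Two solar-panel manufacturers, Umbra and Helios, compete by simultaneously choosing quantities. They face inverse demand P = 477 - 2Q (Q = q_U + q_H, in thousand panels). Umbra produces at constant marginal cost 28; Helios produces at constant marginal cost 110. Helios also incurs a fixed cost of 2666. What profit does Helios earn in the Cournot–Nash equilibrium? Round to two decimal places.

Umbra's profit: π_U = (477 - 2Q)q_U - (28q_U). Setting ∂π_U/∂q_U = 0: 449 - 4q_U - 2(q_H) = 0.
Helios's profit: π_H = (477 - 2Q)q_H - (110q_H). Setting ∂π_H/∂q_H = 0: 367 - 4q_H - 2(q_U) = 0.
So q_U = (449 - 2q_H)/4 and q_H = (367 - 2q_U)/4.
Substituting one into the other gives q_U = 177/2 and q_H = 95/2.
Price P = 477 - 2·136 = 205.
Helios's profit: (205 - 110)·(95/2) - 2666 = 1846.5000.

1846.50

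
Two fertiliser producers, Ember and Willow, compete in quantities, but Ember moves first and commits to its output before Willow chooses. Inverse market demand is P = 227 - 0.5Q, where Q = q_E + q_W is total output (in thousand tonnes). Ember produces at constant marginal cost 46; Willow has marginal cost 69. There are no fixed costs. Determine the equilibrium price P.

97

The follower Willow best-responds to any q_E: π_W = (227 - 0.5Q)q_W - 69q_W.
∂π_W/∂q_W = 158 - (1/2)q_E - q_W = 0 gives the reaction function q_W = (158 - (1/2)q_E).
Ember substitutes q_W(q_E) into its own profit: π_E = q_E(227 - (1/2)q_E - (158 - (1/2)q_E)/2) - 46q_E = (148 - (1/4)q_E)q_E - 46q_E.
The leader's first-order condition 102 - (1/2)q_E = 0 yields q_E = 204.
Then q_W = (158 - (1/2)·204) = 56.
Total output Q = 260, so price P = 227 - (1/2)·260 = 97.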